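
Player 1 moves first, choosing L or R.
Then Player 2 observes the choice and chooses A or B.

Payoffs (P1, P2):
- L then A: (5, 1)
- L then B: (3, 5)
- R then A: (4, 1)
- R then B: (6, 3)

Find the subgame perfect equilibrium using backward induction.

P1 plays R, P2 plays B after L and B after R; Payoff (6, 3)

Work:
Backward induction:
After L: P2 chooses B → P1 gets 3
After R: P2 chooses B → P1 gets 6
P1 chooses R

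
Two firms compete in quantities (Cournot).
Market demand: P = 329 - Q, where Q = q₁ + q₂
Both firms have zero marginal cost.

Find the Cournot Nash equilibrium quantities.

q₁* = q₂* = 109.67; P* = 109.67

Work:
Profit: π_i = P·q_i = (a - q_i - q_j)·q_i
FOC: ∂π_i/∂q_i = a - 2q_i - q_j = 0
Reaction function: q_i = (329 - q_j)/2
Symmetry: q* = 329/3 = 109.67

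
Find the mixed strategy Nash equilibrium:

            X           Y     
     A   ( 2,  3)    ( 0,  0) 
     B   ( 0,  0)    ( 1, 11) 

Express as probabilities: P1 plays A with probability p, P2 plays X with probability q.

p = 0.7857, q = 0.3333

Work:
Find probabilities that make opponent indifferent:
P2 chooses q to make P1 indifferent between A and B
P1 chooses p to make P2 indifferent between X and Y
Mixed NE: P1 plays (A: 0.7857, B: 0.2143), P2 plays (X: 0.3333, Y: 0.6667)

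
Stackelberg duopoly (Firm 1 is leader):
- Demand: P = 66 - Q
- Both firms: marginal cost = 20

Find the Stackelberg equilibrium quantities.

q₁* (leader) = 23.0, q₂* (follower) = 11.5

Work:
Follower's reaction: q₂ = (a - c - q₁)/2
Leader substitutes: π₁ = q₁·(a - q₁ - (a-c-q₁)/2 - c)
FOC: q₁* = (66 - 20)/2 = 23.00
Then: q₂* = (66 - 20 - 23.0)/2 = 11.50
Leader has first-mover advantage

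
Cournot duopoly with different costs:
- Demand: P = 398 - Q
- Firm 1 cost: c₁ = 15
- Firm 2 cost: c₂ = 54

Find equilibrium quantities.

q₁* = 140.67, q₂* = 101.67

Work:
Reaction: q₁ = (398 - 15 - q₂)/2
Reaction: q₂ = (398 - 54 - q₁)/2
Solve simultaneously:
q₁* = (398 - 2×15 + 54)/3 = 140.67
q₂* = (398 - 2×54 + 15)/3 = 101.67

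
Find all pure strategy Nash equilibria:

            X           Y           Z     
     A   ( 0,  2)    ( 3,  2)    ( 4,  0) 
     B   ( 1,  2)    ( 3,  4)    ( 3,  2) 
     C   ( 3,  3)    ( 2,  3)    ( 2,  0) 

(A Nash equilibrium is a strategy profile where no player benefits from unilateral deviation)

Nash equilibrium: (A, Y), (B, Y), (C, X)

Work:
Best responses:
  P1 vs X: payoffs [0, 1, 3] → best response C (payoff 3)
  P1 vs Y: payoffs [3, 3, 2] → best response A/B (payoff 3)
  P1 vs Z: payoffs [4, 3, 2] → best response A (payoff 4)
  P2 vs A: payoffs [2, 2, 0] → best response X/Y (payoff 2)
  P2 vs B: payoffs [2, 4, 2] → best response Y (payoff 4)
  P2 vs C: payoffs [3, 3, 0] → best response X/Y (payoff 3)
Mutual best responses: (A,Y), (B,Y), (C,X) → Nash equilibria.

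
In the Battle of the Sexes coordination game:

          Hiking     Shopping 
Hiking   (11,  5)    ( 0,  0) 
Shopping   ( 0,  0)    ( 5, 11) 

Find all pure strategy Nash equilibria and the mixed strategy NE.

Pure NE: (Hiking, Hiking) and (Shopping, Shopping); Mixed NE: p = 0.6875, q = 0.3125

Work:
Check pure NE:
(Hiking, Hiking): (11, 5) - no unilateral deviation beneficial
(Shopping, Shopping): (5, 11) - no unilateral deviation beneficial
Mixed NE: P1 plays Hiking with p = 0.6875, P2 plays Hiking with q = 0.3125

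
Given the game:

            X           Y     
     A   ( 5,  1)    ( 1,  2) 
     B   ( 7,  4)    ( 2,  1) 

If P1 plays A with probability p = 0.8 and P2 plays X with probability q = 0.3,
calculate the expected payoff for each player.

E[P1] = 2.46, E[P2] = 1.74

Work:
E[P1] = p·q·π₁(A,X) + p·(1-q)·π₁(A,Y) + (1-p)·q·π₁(B,X) + (1-p)·(1-q)·π₁(B,Y)
= 0.8·0.3·5 + 0.8·0.7·1 + 0.2·0.3·7 + 0.2·0.7·2
= 2.46

E[P2] = 1.74 (similar calculation)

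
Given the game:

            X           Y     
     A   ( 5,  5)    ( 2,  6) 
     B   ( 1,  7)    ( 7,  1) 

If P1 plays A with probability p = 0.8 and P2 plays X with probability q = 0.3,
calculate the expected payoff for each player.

E[P1] = 3.36, E[P2] = 5.12

Work:
E[P1] = p·q·π₁(A,X) + p·(1-q)·π₁(A,Y) + (1-p)·q·π₁(B,X) + (1-p)·(1-q)·π₁(B,Y)
= 0.8·0.3·5 + 0.8·0.7·2 + 0.2·0.3·1 + 0.2·0.7·7
= 3.36

E[P2] = 5.12 (similar calculation)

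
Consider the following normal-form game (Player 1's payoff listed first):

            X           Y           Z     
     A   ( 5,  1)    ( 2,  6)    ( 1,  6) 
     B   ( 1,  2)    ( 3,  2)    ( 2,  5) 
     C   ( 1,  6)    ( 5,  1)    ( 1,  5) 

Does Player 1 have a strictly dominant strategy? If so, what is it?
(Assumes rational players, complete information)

No strictly dominant strategy exists for Player 1

Work:
A strategy strictly dominates another if it gives a strictly higher payoff against every opponent action. Compare each pair of P1's strategies column-by-column:
  A vs B: [5 vs 1, 2 vs 3, 1 vs 2] → A does not strictly dominate B (column Y: 2 ≤ 3)
  A vs C: [5 vs 1, 2 vs 5, 1 vs 1] → A does not strictly dominate C (column Y: 2 ≤ 5)
  B vs A: [1 vs 5, 3 vs 2, 2 vs 1] → B does not strictly dominate A (column X: 1 ≤ 5)
  B vs C: [1 vs 1, 3 vs 5, 2 vs 1] → B does not strictly dominate C (column X: 1 ≤ 1)
  C vs A: [1 vs 5, 5 vs 2, 1 vs 1] → C does not strictly dominate A (column X: 1 ≤ 5)
  C vs B: [1 vs 1, 5 vs 3, 1 vs 2] → C does not strictly dominate B (column X: 1 ≤ 1)
No single strategy strictly dominates all others → no strictly dominant strategy.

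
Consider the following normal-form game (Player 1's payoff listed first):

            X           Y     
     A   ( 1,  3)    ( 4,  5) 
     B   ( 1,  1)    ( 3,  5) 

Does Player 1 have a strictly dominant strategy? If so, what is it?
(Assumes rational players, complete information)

No strictly dominant strategy exists for Player 1

Work:
A strategy strictly dominates another if it gives a strictly higher payoff against every opponent action. Compare each pair of P1's strategies column-by-column:
  A vs B: [1 vs 1, 4 vs 3] → A does not strictly dominate B (column X: 1 ≤ 1)
  B vs A: [1 vs 1, 3 vs 4] → B does not strictly dominate A (column X: 1 ≤ 1)
No single strategy strictly dominates all others → no strictly dominant strategy.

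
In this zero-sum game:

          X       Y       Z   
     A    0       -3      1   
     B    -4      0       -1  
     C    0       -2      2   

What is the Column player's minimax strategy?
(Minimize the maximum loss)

Column should play X or Y (all achieve the minimum), value = 0

Work:
Column player minimizes Row's maximum payoff:
Column X: max payoff to Row = 0
Column Y: max payoff to Row = 0
Column Z: max payoff to Row = 2
Minimum is 0, achieved by columns X, Y (tied).
Each of X or Y is a minimax strategy.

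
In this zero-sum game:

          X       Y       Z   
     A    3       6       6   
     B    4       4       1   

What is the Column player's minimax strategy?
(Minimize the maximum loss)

Column should play X, value = 4

Work:
Column player minimizes Row's maximum payoff:
Column X: max payoff to Row = 4
Column Y: max payoff to Row = 6
Column Z: max payoff to Row = 6
Minimum is 4, achieved by column X.
Minimax strategy: X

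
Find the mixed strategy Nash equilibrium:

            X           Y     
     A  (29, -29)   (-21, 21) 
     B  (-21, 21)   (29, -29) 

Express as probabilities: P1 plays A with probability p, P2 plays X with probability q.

p = 0.5, q = 0.5

Work:
Find probabilities that make opponent indifferent:
P2 chooses q to make P1 indifferent between A and B
P1 chooses p to make P2 indifferent between X and Y
Mixed NE: P1 plays (A: 0.5, B: 0.5), P2 plays (X: 0.5, Y: 0.5)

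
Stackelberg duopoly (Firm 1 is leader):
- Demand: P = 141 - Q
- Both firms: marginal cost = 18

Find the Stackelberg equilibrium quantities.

q₁* (leader) = 61.5, q₂* (follower) = 30.75

Work:
Follower's reaction: q₂ = (a - c - q₁)/2
Leader substitutes: π₁ = q₁·(a - q₁ - (a-c-q₁)/2 - c)
FOC: q₁* = (141 - 18)/2 = 61.50
Then: q₂* = (141 - 18 - 61.5)/2 = 30.75
Leader has first-mover advantage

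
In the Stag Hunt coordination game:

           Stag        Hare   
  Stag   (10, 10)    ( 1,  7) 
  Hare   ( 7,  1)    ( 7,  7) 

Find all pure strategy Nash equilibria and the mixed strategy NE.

Pure NE: (Stag, Stag) and (Hare, Hare); Mixed NE: p = 0.6667, q = 0.6667

Work:
Check pure NE:
(Stag, Stag): (10, 10) - no unilateral deviation beneficial
(Hare, Hare): (7, 7) - no unilateral deviation beneficial
Mixed NE: P1 plays Stag with p = 0.6667, P2 plays Stag with q = 0.6667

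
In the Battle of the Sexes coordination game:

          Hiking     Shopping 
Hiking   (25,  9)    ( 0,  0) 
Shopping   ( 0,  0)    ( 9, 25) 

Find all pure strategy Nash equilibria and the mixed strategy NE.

Pure NE: (Hiking, Hiking) and (Shopping, Shopping); Mixed NE: p = 0.7353, q = 0.2647

Work:
Check pure NE:
(Hiking, Hiking): (25, 9) - no unilateral deviation beneficial
(Shopping, Shopping): (9, 25) - no unilateral deviation beneficial
Mixed NE: P1 plays Hiking with p = 0.7353, P2 plays Hiking with q = 0.2647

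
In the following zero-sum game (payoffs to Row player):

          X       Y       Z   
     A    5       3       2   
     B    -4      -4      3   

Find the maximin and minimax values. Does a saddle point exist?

Maximin = 2, Minimax = 3, Saddle: False

Work:
Row minimums: [2, -4] → maximin = 2
Column maximums: [5, 3, 3] → minimax = 3
No saddle point (maximin ≠ minimax). Mixed strategy needed.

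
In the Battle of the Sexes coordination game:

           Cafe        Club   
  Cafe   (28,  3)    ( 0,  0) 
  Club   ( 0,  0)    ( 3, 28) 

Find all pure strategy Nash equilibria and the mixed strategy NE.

Pure NE: (Cafe, Cafe) and (Club, Club); Mixed NE: p = 0.9032, q = 0.0968

Work:
Check pure NE:
(Cafe, Cafe): (28, 3) - no unilateral deviation beneficial
(Club, Club): (3, 28) - no unilateral deviation beneficial
Mixed NE: P1 plays Cafe with p = 0.9032, P2 plays Cafe with q = 0.0968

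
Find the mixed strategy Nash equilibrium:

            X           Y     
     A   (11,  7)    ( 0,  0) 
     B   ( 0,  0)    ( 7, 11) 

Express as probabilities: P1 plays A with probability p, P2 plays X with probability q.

p = 0.6111, q = 0.3889

Work:
Find probabilities that make opponent indifferent:
P2 chooses q to make P1 indifferent between A and B
P1 chooses p to make P2 indifferent between X and Y
Mixed NE: P1 plays (A: 0.6111, B: 0.3889), P2 plays (X: 0.3889, Y: 0.6111)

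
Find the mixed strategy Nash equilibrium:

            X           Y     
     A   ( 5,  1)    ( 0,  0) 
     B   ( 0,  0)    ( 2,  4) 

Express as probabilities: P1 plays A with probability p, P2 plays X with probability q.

p = 0.8, q = 0.2857

Work:
Find probabilities that make opponent indifferent:
P2 chooses q to make P1 indifferent between A and B
P1 chooses p to make P2 indifferent between X and Y
Mixed NE: P1 plays (A: 0.8, B: 0.2), P2 plays (X: 0.2857, Y: 0.7143)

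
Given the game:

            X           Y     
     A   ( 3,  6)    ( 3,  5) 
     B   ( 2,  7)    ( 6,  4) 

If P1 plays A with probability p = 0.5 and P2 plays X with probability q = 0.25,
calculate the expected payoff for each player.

E[P1] = 4.0, E[P2] = 5.0

Work:
E[P1] = p·q·π₁(A,X) + p·(1-q)·π₁(A,Y) + (1-p)·q·π₁(B,X) + (1-p)·(1-q)·π₁(B,Y)
= 0.5·0.25·3 + 0.5·0.75·3 + 0.5·0.25·2 + 0.5·0.75·6
= 4.0

E[P2] = 5.0 (similar calculation)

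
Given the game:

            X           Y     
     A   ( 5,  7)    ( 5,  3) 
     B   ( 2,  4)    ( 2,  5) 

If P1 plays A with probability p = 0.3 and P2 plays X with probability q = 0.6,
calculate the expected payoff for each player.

E[P1] = 2.9, E[P2] = 4.7

Work:
E[P1] = p·q·π₁(A,X) + p·(1-q)·π₁(A,Y) + (1-p)·q·π₁(B,X) + (1-p)·(1-q)·π₁(B,Y)
= 0.3·0.6·5 + 0.3·0.4·5 + 0.7·0.6·2 + 0.7·0.4·2
= 2.9

E[P2] = 4.7 (similar calculation)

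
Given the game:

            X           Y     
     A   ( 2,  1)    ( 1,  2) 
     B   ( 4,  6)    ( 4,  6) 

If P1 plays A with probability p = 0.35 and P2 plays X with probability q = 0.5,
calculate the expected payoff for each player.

E[P1] = 3.125, E[P2] = 4.425

Work:
E[P1] = p·q·π₁(A,X) + p·(1-q)·π₁(A,Y) + (1-p)·q·π₁(B,X) + (1-p)·(1-q)·π₁(B,Y)
= 0.35·0.5·2 + 0.35·0.5·1 + 0.65·0.5·4 + 0.65·0.5·4
= 3.125

E[P2] = 4.425 (similar calculation)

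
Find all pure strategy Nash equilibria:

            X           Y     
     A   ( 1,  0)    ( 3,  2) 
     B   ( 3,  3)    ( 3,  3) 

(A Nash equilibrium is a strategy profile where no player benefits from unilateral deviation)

Nash equilibrium: (A, Y), (B, X), (B, Y)

Work:
Best responses:
  P1 vs X: payoffs [1, 3] → best response B (payoff 3)
  P1 vs Y: payoffs [3, 3] → best response A/B (payoff 3)
  P2 vs A: payoffs [0, 2] → best response Y (payoff 2)
  P2 vs B: payoffs [3, 3] → best response X/Y (payoff 3)
Mutual best responses: (A,Y), (B,X), (B,Y) → Nash equilibria.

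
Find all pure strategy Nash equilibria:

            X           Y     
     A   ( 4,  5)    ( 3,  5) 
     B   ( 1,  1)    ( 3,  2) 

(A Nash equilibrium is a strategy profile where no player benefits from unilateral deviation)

Nash equilibrium: (A, X), (A, Y), (B, Y)

Work:
Best responses:
  P1 vs X: payoffs [4, 1] → best response A (payoff 4)
  P1 vs Y: payoffs [3, 3] → best response A/B (payoff 3)
  P2 vs A: payoffs [5, 5] → best response X/Y (payoff 5)
  P2 vs B: payoffs [1, 2] → best response Y (payoff 2)
Mutual best responses: (A,X), (A,Y), (B,Y) → Nash equilibria.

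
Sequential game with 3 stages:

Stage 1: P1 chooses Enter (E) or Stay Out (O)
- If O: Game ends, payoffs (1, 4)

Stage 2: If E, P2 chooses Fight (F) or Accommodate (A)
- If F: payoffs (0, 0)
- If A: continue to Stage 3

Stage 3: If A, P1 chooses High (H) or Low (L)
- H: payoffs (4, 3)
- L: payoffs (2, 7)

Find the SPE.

SPE: (E, A, H); Outcome (4, 3)

Work:
Stage 3: P1 chooses H (4 vs 2)
Stage 2: P2: F->0, A->3 (anticipating H). Choose A
Stage 1: P1: O->1, E->4 (anticipating A, H). Choose E
SPE path: E -> A -> H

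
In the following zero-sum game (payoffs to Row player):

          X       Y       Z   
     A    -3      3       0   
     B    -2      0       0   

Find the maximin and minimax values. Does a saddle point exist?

Maximin = -2, Minimax = -2, Saddle: True

Work:
Row minimums: [-3, -2] → maximin = -2
Column maximums: [-2, 3, 0] → minimax = -2
Saddle point exists! Game value = -2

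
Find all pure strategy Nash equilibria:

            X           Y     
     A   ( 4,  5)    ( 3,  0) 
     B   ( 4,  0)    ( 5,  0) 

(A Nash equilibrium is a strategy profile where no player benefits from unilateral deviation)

Nash equilibrium: (A, X), (B, X), (B, Y)

Work:
Best responses:
  P1 vs X: payoffs [4, 4] → best response A/B (payoff 4)
  P1 vs Y: payoffs [3, 5] → best response B (payoff 5)
  P2 vs A: payoffs [5, 0] → best response X (payoff 5)
  P2 vs B: payoffs [0, 0] → best response X/Y (payoff 0)
Mutual best responses: (A,X), (B,X), (B,Y) → Nash equilibria.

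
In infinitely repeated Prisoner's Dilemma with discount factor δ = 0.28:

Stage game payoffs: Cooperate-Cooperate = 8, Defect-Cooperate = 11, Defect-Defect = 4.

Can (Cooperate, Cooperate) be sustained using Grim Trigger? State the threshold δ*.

δ* = 0.4286; since δ = 0.28 < 0.4286, cooperation cannot be sustained

Work:
For Grim Trigger:
Cooperate forever: 8/(1-δ)
Defect then punished: 11 + 4·δ/(1-δ)
Need: 8/(1-δ) ≥ 11 + 4·δ/(1-δ)
Solving: δ ≥ (T-R)/(T-P) = (11-8)/(11-4) = 0.4286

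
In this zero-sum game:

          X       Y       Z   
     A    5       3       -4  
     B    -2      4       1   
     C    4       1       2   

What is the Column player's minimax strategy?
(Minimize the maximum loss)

Column should play Z, value = 2

Work:
Column player minimizes Row's maximum payoff:
Column X: max payoff to Row = 5
Column Y: max payoff to Row = 4
Column Z: max payoff to Row = 2
Minimum is 2, achieved by column Z.
Minimax strategy: Z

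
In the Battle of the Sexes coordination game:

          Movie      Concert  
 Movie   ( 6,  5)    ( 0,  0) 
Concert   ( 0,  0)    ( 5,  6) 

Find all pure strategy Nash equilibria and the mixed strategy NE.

Pure NE: (Movie, Movie) and (Concert, Concert); Mixed NE: p = 0.5455, q = 0.4545

Work:
Check pure NE:
(Movie, Movie): (6, 5) - no unilateral deviation beneficial
(Concert, Concert): (5, 6) - no unilateral deviation beneficial
Mixed NE: P1 plays Movie with p = 0.5455, P2 plays Movie with q = 0.4545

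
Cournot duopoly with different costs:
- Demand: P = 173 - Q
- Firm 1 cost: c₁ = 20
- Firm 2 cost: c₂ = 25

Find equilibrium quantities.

q₁* = 52.67, q₂* = 47.67

Work:
Reaction: q₁ = (173 - 20 - q₂)/2
Reaction: q₂ = (173 - 25 - q₁)/2
Solve simultaneously:
q₁* = (173 - 2×20 + 25)/3 = 52.67
q₂* = (173 - 2×25 + 20)/3 = 47.67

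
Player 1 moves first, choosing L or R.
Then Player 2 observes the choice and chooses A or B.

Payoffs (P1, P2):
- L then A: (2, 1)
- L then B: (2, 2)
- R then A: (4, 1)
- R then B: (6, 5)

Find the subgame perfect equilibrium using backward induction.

P1 plays R, P2 plays B after L and B after R; Payoff (6, 5)

Work:
Backward induction:
After L: P2 chooses B → P1 gets 2
After R: P2 chooses B → P1 gets 6
P1 chooses R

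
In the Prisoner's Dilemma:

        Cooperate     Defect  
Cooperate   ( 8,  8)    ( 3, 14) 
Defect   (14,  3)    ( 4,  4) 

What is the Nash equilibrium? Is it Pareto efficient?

(Defect, Defect) is NE; not Pareto efficient

Work:
Defect dominates Cooperate for both players:
If P2 cooperates: Defect (14) > Cooperate (8)
If P2 defects: Defect (4) > Cooperate (3)
NE: (Defect, Defect) with payoff (4, 4)
But (Cooperate, Cooperate) = (8, 8) Pareto dominates (4, 4)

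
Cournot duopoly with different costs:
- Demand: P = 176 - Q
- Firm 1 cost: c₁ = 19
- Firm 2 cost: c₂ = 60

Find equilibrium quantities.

q₁* = 66.0, q₂* = 25.0

Work:
Reaction: q₁ = (176 - 19 - q₂)/2
Reaction: q₂ = (176 - 60 - q₁)/2
Solve simultaneously:
q₁* = (176 - 2×19 + 60)/3 = 66.0
q₂* = (176 - 2×60 + 19)/3 = 25.0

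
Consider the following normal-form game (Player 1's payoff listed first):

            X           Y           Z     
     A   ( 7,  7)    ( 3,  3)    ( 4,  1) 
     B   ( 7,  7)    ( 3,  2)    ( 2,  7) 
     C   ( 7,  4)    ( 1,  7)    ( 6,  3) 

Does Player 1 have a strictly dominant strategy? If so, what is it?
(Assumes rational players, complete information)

No strictly dominant strategy exists for Player 1

Work:
A strategy strictly dominates another if it gives a strictly higher payoff against every opponent action. Compare each pair of P1's strategies column-by-column:
  A vs B: [7 vs 7, 3 vs 3, 4 vs 2] → A does not strictly dominate B (column X: 7 ≤ 7)
  A vs C: [7 vs 7, 3 vs 1, 4 vs 6] → A does not strictly dominate C (column X: 7 ≤ 7)
  B vs A: [7 vs 7, 3 vs 3, 2 vs 4] → B does not strictly dominate A (column X: 7 ≤ 7)
  B vs C: [7 vs 7, 3 vs 1, 2 vs 6] → B does not strictly dominate C (column X: 7 ≤ 7)
  C vs A: [7 vs 7, 1 vs 3, 6 vs 4] → C does not strictly dominate A (column X: 7 ≤ 7)
  C vs B: [7 vs 7, 1 vs 3, 6 vs 2] → C does not strictly dominate B (column X: 7 ≤ 7)
No single strategy strictly dominates all others → no strictly dominant strategy.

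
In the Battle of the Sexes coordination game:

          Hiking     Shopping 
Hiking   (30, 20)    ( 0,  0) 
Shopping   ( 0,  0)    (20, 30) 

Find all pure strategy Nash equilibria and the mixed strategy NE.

Pure NE: (Hiking, Hiking) and (Shopping, Shopping); Mixed NE: p = 0.6, q = 0.4

Work:
Check pure NE:
(Hiking, Hiking): (30, 20) - no unilateral deviation beneficial
(Shopping, Shopping): (20, 30) - no unilateral deviation beneficial
Mixed NE: P1 plays Hiking with p = 0.6, P2 plays Hiking with q = 0.4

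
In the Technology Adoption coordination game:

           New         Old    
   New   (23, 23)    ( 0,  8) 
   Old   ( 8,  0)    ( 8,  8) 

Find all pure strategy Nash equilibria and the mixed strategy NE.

Pure NE: (New, New) and (Old, Old); Mixed NE: p = 0.3478, q = 0.3478

Work:
Check pure NE:
(New, New): (23, 23) - no unilateral deviation beneficial
(Old, Old): (8, 8) - no unilateral deviation beneficial
Mixed NE: P1 plays New with p = 0.3478, P2 plays New with q = 0.3478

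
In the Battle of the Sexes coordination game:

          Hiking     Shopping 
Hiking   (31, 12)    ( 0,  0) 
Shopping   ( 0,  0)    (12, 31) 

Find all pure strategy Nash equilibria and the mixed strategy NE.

Pure NE: (Hiking, Hiking) and (Shopping, Shopping); Mixed NE: p = 0.7209, q = 0.2791

Work:
Check pure NE:
(Hiking, Hiking): (31, 12) - no unilateral deviation beneficial
(Shopping, Shopping): (12, 31) - no unilateral deviation beneficial
Mixed NE: P1 plays Hiking with p = 0.7209, P2 plays Hiking with q = 0.2791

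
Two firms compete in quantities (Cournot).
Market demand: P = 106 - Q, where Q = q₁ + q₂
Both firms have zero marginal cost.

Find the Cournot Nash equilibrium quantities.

q₁* = q₂* = 35.33; P* = 35.33

Work:
Profit: π_i = P·q_i = (a - q_i - q_j)·q_i
FOC: ∂π_i/∂q_i = a - 2q_i - q_j = 0
Reaction function: q_i = (106 - q_j)/2
Symmetry: q* = 106/3 = 35.33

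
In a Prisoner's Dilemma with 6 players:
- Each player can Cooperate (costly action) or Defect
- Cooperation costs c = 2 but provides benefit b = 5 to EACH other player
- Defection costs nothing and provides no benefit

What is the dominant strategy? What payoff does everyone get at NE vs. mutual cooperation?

Dominant: Defect; NE payoff = 0; Coop payoff = 23

Work:
Defect dominates (saves cost c = 2, benefit to others is external)
NE: All defect → everyone gets 0
If all cooperate: each receives (5)×5 - 2 = 23
Social dilemma: 23 > 0 but NE gives 0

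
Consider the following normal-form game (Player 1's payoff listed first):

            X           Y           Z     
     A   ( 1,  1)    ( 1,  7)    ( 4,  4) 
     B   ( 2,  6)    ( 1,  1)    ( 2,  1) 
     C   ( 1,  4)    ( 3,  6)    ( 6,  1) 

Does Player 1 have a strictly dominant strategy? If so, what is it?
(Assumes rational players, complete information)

No strictly dominant strategy exists for Player 1

Work:
A strategy strictly dominates another if it gives a strictly higher payoff against every opponent action. Compare each pair of P1's strategies column-by-column:
  A vs B: [1 vs 2, 1 vs 1, 4 vs 2] → A does not strictly dominate B (column X: 1 ≤ 2)
  A vs C: [1 vs 1, 1 vs 3, 4 vs 6] → A does not strictly dominate C (column X: 1 ≤ 1)
  B vs A: [2 vs 1, 1 vs 1, 2 vs 4] → B does not strictly dominate A (column Y: 1 ≤ 1)
  B vs C: [2 vs 1, 1 vs 3, 2 vs 6] → B does not strictly dominate C (column Y: 1 ≤ 3)
  C vs A: [1 vs 1, 3 vs 1, 6 vs 4] → C does not strictly dominate A (column X: 1 ≤ 1)
  C vs B: [1 vs 2, 3 vs 1, 6 vs 2] → C does not strictly dominate B (column X: 1 ≤ 2)
No single strategy strictly dominates all others → no strictly dominant strategy.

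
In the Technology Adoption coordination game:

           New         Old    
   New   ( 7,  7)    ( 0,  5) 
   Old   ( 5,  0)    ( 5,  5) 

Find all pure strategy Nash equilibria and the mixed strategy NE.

Pure NE: (New, New) and (Old, Old); Mixed NE: p = 0.7143, q = 0.7143

Work:
Check pure NE:
(New, New): (7, 7) - no unilateral deviation beneficial
(Old, Old): (5, 5) - no unilateral deviation beneficial
Mixed NE: P1 plays New with p = 0.7143, P2 plays New with q = 0.7143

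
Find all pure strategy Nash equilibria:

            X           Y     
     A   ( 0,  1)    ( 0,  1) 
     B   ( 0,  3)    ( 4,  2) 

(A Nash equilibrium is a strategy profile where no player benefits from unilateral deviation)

Nash equilibrium: (A, X), (B, X)

Work:
Best responses:
  P1 vs X: payoffs [0, 0] → best response A/B (payoff 0)
  P1 vs Y: payoffs [0, 4] → best response B (payoff 4)
  P2 vs A: payoffs [1, 1] → best response X/Y (payoff 1)
  P2 vs B: payoffs [3, 2] → best response X (payoff 3)
Mutual best responses: (A,X), (B,X) → Nash equilibria.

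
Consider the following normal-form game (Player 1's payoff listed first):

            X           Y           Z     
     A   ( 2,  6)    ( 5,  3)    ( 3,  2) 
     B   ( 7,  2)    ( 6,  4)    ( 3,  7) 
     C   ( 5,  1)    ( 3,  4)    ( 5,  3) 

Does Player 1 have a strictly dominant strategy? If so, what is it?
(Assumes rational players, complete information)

No strictly dominant strategy exists for Player 1

Work:
A strategy strictly dominates another if it gives a strictly higher payoff against every opponent action. Compare each pair of P1's strategies column-by-column:
  A vs B: [2 vs 7, 5 vs 6, 3 vs 3] → A does not strictly dominate B (column X: 2 ≤ 7)
  A vs C: [2 vs 5, 5 vs 3, 3 vs 5] → A does not strictly dominate C (column X: 2 ≤ 5)
  B vs A: [7 vs 2, 6 vs 5, 3 vs 3] → B does not strictly dominate A (column Z: 3 ≤ 3)
  B vs C: [7 vs 5, 6 vs 3, 3 vs 5] → B does not strictly dominate C (column Z: 3 ≤ 5)
  C vs A: [5 vs 2, 3 vs 5, 5 vs 3] → C does not strictly dominate A (column Y: 3 ≤ 5)
  C vs B: [5 vs 7, 3 vs 6, 5 vs 3] → C does not strictly dominate B (column X: 5 ≤ 7)
No single strategy strictly dominates all others → no strictly dominant strategy.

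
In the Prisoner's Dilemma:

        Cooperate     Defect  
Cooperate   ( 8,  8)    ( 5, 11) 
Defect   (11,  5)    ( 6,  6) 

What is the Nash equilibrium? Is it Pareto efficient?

(Defect, Defect) is NE; not Pareto efficient

Work:
Defect dominates Cooperate for both players:
If P2 cooperates: Defect (11) > Cooperate (8)
If P2 defects: Defect (6) > Cooperate (5)
NE: (Defect, Defect) with payoff (6, 6)
But (Cooperate, Cooperate) = (8, 8) Pareto dominates (6, 6)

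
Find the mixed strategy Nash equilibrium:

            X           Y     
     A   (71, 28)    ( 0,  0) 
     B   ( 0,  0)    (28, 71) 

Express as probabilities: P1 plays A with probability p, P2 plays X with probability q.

p = 0.7172, q = 0.2828

Work:
Find probabilities that make opponent indifferent:
P2 chooses q to make P1 indifferent between A and B
P1 chooses p to make P2 indifferent between X and Y
Mixed NE: P1 plays (A: 0.7172, B: 0.2828), P2 plays (X: 0.2828, Y: 0.7172)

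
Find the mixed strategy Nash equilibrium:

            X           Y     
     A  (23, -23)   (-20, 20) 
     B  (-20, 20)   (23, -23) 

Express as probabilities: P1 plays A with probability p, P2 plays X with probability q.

p = 0.5, q = 0.5

Work:
Find probabilities that make opponent indifferent:
P2 chooses q to make P1 indifferent between A and B
P1 chooses p to make P2 indifferent between X and Y
Mixed NE: P1 plays (A: 0.5, B: 0.5), P2 plays (X: 0.5, Y: 0.5)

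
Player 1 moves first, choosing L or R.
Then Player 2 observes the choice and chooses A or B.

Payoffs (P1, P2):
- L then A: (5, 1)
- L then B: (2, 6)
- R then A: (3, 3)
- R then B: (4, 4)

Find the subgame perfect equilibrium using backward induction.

P1 plays R, P2 plays B after L and B after R; Payoff (4, 4)

Work:
Backward induction:
After L: P2 chooses B → P1 gets 2
After R: P2 chooses B → P1 gets 4
P1 chooses R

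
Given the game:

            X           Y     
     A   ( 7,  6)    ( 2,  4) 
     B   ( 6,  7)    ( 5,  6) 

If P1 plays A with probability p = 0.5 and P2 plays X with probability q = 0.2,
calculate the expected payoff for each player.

E[P1] = 4.1, E[P2] = 5.3

Work:
E[P1] = p·q·π₁(A,X) + p·(1-q)·π₁(A,Y) + (1-p)·q·π₁(B,X) + (1-p)·(1-q)·π₁(B,Y)
= 0.5·0.2·7 + 0.5·0.8·2 + 0.5·0.2·6 + 0.5·0.8·5
= 4.1

E[P2] = 5.3 (similar calculation)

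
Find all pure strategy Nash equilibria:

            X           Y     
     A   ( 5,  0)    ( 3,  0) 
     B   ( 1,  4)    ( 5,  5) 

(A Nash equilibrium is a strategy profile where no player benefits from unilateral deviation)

Nash equilibrium: (A, X), (B, Y)

Work:
Best responses:
  P1 vs X: payoffs [5, 1] → best response A (payoff 5)
  P1 vs Y: payoffs [3, 5] → best response B (payoff 5)
  P2 vs A: payoffs [0, 0] → best response X/Y (payoff 0)
  P2 vs B: payoffs [4, 5] → best response Y (payoff 5)
Mutual best responses: (A,X), (B,Y) → Nash equilibria.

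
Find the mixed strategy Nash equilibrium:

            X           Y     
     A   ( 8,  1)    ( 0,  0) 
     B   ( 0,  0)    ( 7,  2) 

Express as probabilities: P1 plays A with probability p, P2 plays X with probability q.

p = 0.6667, q = 0.4667

Work:
Find probabilities that make opponent indifferent:
P2 chooses q to make P1 indifferent between A and B
P1 chooses p to make P2 indifferent between X and Y
Mixed NE: P1 plays (A: 0.6667, B: 0.3333), P2 plays (X: 0.4667, Y: 0.5333)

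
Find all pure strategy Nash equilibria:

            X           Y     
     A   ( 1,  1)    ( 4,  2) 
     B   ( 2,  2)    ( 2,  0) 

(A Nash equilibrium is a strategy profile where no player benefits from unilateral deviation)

Nash equilibrium: (A, Y), (B, X)

Work:
Best responses:
  P1 vs X: payoffs [1, 2] → best response B (payoff 2)
  P1 vs Y: payoffs [4, 2] → best response A (payoff 4)
  P2 vs A: payoffs [1, 2] → best response Y (payoff 2)
  P2 vs B: payoffs [2, 0] → best response X (payoff 2)
Mutual best responses: (A,Y), (B,X) → Nash equilibria.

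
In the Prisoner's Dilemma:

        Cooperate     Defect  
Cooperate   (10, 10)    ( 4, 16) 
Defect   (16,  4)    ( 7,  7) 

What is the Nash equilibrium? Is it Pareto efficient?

(Defect, Defect) is NE; not Pareto efficient

Work:
Defect dominates Cooperate for both players:
If P2 cooperates: Defect (16) > Cooperate (10)
If P2 defects: Defect (7) > Cooperate (4)
NE: (Defect, Defect) with payoff (7, 7)
But (Cooperate, Cooperate) = (10, 10) Pareto dominates (7, 7)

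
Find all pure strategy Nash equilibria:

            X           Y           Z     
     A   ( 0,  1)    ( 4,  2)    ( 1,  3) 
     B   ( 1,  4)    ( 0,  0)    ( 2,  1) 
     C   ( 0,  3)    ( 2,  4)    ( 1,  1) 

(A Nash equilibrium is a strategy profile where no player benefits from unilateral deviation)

Nash equilibrium: (B, X)

Work:
Best responses:
  P1 vs X: payoffs [0, 1, 0] → best response B (payoff 1)
  P1 vs Y: payoffs [4, 0, 2] → best response A (payoff 4)
  P1 vs Z: payoffs [1, 2, 1] → best response B (payoff 2)
  P2 vs A: payoffs [1, 2, 3] → best response Z (payoff 3)
  P2 vs B: payoffs [4, 0, 1] → best response X (payoff 4)
  P2 vs C: payoffs [3, 4, 1] → best response Y (payoff 4)
Mutual best responses: (B,X) → Nash equilibria.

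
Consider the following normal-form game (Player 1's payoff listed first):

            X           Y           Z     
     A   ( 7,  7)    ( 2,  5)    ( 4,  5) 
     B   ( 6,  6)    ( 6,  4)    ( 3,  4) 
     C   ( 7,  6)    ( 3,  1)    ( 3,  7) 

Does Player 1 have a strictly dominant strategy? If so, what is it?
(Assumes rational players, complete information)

No strictly dominant strategy exists for Player 1

Work:
A strategy strictly dominates another if it gives a strictly higher payoff against every opponent action. Compare each pair of P1's strategies column-by-column:
  A vs B: [7 vs 6, 2 vs 6, 4 vs 3] → A does not strictly dominate B (column Y: 2 ≤ 6)
  A vs C: [7 vs 7, 2 vs 3, 4 vs 3] → A does not strictly dominate C (column X: 7 ≤ 7)
  B vs A: [6 vs 7, 6 vs 2, 3 vs 4] → B does not strictly dominate A (column X: 6 ≤ 7)
  B vs C: [6 vs 7, 6 vs 3, 3 vs 3] → B does not strictly dominate C (column X: 6 ≤ 7)
  C vs A: [7 vs 7, 3 vs 2, 3 vs 4] → C does not strictly dominate A (column X: 7 ≤ 7)
  C vs B: [7 vs 6, 3 vs 6, 3 vs 3] → C does not strictly dominate B (column Y: 3 ≤ 6)
No single strategy strictly dominates all others → no strictly dominant strategy.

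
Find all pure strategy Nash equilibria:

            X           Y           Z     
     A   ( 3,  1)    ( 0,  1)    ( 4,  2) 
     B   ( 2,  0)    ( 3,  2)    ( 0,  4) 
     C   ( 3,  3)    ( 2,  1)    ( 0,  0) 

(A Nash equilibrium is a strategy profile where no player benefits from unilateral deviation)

Nash equilibrium: (A, Z), (C, X)

Work:
Best responses:
  P1 vs X: payoffs [3, 2, 3] → best response A/C (payoff 3)
  P1 vs Y: payoffs [0, 3, 2] → best response B (payoff 3)
  P1 vs Z: payoffs [4, 0, 0] → best response A (payoff 4)
  P2 vs A: payoffs [1, 1, 2] → best response Z (payoff 2)
  P2 vs B: payoffs [0, 2, 4] → best response Z (payoff 4)
  P2 vs C: payoffs [3, 1, 0] → best response X (payoff 3)
Mutual best responses: (A,Z), (C,X) → Nash equilibria.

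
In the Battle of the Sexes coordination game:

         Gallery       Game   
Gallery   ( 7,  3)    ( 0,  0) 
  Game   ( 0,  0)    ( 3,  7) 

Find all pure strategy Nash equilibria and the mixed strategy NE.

Pure NE: (Gallery, Gallery) and (Game, Game); Mixed NE: p = 0.7, q = 0.3

Work:
Check pure NE:
(Gallery, Gallery): (7, 3) - no unilateral deviation beneficial
(Game, Game): (3, 7) - no unilateral deviation beneficial
Mixed NE: P1 plays Gallery with p = 0.7, P2 plays Gallery with q = 0.3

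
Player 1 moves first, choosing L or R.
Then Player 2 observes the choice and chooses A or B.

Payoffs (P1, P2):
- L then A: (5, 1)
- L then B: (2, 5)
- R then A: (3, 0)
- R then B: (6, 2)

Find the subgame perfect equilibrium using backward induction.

P1 plays R, P2 plays B after L and B after R; Payoff (6, 2)

Work:
Backward induction:
After L: P2 chooses B → P1 gets 2
After R: P2 chooses B → P1 gets 6
P1 chooses R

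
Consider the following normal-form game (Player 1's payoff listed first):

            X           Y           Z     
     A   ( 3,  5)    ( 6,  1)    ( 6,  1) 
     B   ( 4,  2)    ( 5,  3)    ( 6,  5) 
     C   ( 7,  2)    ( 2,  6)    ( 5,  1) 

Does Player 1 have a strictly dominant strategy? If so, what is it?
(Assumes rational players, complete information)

No strictly dominant strategy exists for Player 1

Work:
A strategy strictly dominates another if it gives a strictly higher payoff against every opponent action. Compare each pair of P1's strategies column-by-column:
  A vs B: [3 vs 4, 6 vs 5, 6 vs 6] → A does not strictly dominate B (column X: 3 ≤ 4)
  A vs C: [3 vs 7, 6 vs 2, 6 vs 5] → A does not strictly dominate C (column X: 3 ≤ 7)
  B vs A: [4 vs 3, 5 vs 6, 6 vs 6] → B does not strictly dominate A (column Y: 5 ≤ 6)
  B vs C: [4 vs 7, 5 vs 2, 6 vs 5] → B does not strictly dominate C (column X: 4 ≤ 7)
  C vs A: [7 vs 3, 2 vs 6, 5 vs 6] → C does not strictly dominate A (column Y: 2 ≤ 6)
  C vs B: [7 vs 4, 2 vs 5, 5 vs 6] → C does not strictly dominate B (column Y: 2 ≤ 5)
No single strategy strictly dominates all others → no strictly dominant strategy.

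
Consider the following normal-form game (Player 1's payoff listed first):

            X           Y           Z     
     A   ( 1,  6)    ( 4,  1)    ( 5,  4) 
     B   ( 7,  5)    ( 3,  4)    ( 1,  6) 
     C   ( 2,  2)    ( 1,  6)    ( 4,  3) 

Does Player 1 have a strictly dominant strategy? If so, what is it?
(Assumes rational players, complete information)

No strictly dominant strategy exists for Player 1

Work:
A strategy strictly dominates another if it gives a strictly higher payoff against every opponent action. Compare each pair of P1's strategies column-by-column:
  A vs B: [1 vs 7, 4 vs 3, 5 vs 1] → A does not strictly dominate B (column X: 1 ≤ 7)
  A vs C: [1 vs 2, 4 vs 1, 5 vs 4] → A does not strictly dominate C (column X: 1 ≤ 2)
  B vs A: [7 vs 1, 3 vs 4, 1 vs 5] → B does not strictly dominate A (column Y: 3 ≤ 4)
  B vs C: [7 vs 2, 3 vs 1, 1 vs 4] → B does not strictly dominate C (column Z: 1 ≤ 4)
  C vs A: [2 vs 1, 1 vs 4, 4 vs 5] → C does not strictly dominate A (column Y: 1 ≤ 4)
  C vs B: [2 vs 7, 1 vs 3, 4 vs 1] → C does not strictly dominate B (column X: 2 ≤ 7)
No single strategy strictly dominates all others → no strictly dominant strategy.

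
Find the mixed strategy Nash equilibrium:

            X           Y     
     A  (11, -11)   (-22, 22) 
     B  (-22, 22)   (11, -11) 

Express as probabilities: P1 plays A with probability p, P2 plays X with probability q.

p = 0.5, q = 0.5

Work:
Find probabilities that make opponent indifferent:
P2 chooses q to make P1 indifferent between A and B
P1 chooses p to make P2 indifferent between X and Y
Mixed NE: P1 plays (A: 0.5, B: 0.5), P2 plays (X: 0.5, Y: 0.5)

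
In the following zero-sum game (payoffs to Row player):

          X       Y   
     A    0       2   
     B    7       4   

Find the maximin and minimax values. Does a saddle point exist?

Maximin = 4, Minimax = 4, Saddle: True

Work:
Row minimums: [0, 4] → maximin = 4
Column maximums: [7, 4] → minimax = 4
Saddle point exists! Game value = 4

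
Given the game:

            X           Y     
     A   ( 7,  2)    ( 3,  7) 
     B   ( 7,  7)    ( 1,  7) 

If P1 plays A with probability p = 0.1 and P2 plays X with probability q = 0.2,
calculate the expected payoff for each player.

E[P1] = 2.36, E[P2] = 6.9

Work:
E[P1] = p·q·π₁(A,X) + p·(1-q)·π₁(A,Y) + (1-p)·q·π₁(B,X) + (1-p)·(1-q)·π₁(B,Y)
= 0.1·0.2·7 + 0.1·0.8·3 + 0.9·0.2·7 + 0.9·0.8·1
= 2.36

E[P2] = 6.9 (similar calculation)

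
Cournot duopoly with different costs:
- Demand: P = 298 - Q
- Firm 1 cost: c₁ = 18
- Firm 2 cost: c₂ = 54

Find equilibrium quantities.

q₁* = 105.33, q₂* = 69.33

Work:
Reaction: q₁ = (298 - 18 - q₂)/2
Reaction: q₂ = (298 - 54 - q₁)/2
Solve simultaneously:
q₁* = (298 - 2×18 + 54)/3 = 105.33
q₂* = (298 - 2×54 + 18)/3 = 69.33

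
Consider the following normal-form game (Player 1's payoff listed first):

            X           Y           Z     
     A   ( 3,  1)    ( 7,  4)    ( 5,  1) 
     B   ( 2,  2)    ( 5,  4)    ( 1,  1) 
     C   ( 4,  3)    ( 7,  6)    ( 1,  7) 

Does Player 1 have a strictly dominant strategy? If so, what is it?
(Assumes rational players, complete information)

No strictly dominant strategy exists for Player 1

Work:
A strategy strictly dominates another if it gives a strictly higher payoff against every opponent action. Compare each pair of P1's strategies column-by-column:
  A vs B: [3 vs 2, 7 vs 5, 5 vs 1] → A strictly dominates B
  A vs C: [3 vs 4, 7 vs 7, 5 vs 1] → A does not strictly dominate C (column X: 3 ≤ 4)
  B vs A: [2 vs 3, 5 vs 7, 1 vs 5] → B does not strictly dominate A (column X: 2 ≤ 3)
  B vs C: [2 vs 4, 5 vs 7, 1 vs 1] → B does not strictly dominate C (column X: 2 ≤ 4)
  C vs A: [4 vs 3, 7 vs 7, 1 vs 5] → C does not strictly dominate A (column Y: 7 ≤ 7)
  C vs B: [4 vs 2, 7 vs 5, 1 vs 1] → C does not strictly dominate B (column Z: 1 ≤ 1)
No single strategy strictly dominates all others → no strictly dominant strategy.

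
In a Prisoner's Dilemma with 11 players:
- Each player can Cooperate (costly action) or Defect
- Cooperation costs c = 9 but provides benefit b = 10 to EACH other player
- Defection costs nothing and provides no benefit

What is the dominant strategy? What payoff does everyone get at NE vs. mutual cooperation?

Dominant: Defect; NE payoff = 0; Coop payoff = 91

Work:
Defect dominates (saves cost c = 9, benefit to others is external)
NE: All defect → everyone gets 0
If all cooperate: each receives (10)×10 - 9 = 91
Social dilemma: 91 > 0 but NE gives 0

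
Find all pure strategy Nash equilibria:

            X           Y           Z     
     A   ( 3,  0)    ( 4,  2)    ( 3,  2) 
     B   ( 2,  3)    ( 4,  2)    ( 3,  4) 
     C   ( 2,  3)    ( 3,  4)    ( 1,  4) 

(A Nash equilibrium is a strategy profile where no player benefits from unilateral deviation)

Nash equilibrium: (A, Y), (A, Z), (B, Z)

Work:
Best responses:
  P1 vs X: payoffs [3, 2, 2] → best response A (payoff 3)
  P1 vs Y: payoffs [4, 4, 3] → best response A/B (payoff 4)
  P1 vs Z: payoffs [3, 3, 1] → best response A/B (payoff 3)
  P2 vs A: payoffs [0, 2, 2] → best response Y/Z (payoff 2)
  P2 vs B: payoffs [3, 2, 4] → best response Z (payoff 4)
  P2 vs C: payoffs [3, 4, 4] → best response Y/Z (payoff 4)
Mutual best responses: (A,Y), (A,Z), (B,Z) → Nash equilibria.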